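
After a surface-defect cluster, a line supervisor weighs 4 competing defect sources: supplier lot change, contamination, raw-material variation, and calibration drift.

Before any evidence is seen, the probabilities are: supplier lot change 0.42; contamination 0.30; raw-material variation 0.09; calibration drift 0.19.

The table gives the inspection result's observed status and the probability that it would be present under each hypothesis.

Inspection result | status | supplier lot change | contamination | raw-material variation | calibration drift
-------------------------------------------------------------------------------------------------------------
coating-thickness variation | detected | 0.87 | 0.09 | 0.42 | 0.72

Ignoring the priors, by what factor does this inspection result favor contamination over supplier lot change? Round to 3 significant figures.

Likelihood of this inspection result under each hypothesis:
  contamination: 0.09
  supplier lot change: 0.87
Bayes factor = 0.09 / 0.87 ≈ 0.103

0.103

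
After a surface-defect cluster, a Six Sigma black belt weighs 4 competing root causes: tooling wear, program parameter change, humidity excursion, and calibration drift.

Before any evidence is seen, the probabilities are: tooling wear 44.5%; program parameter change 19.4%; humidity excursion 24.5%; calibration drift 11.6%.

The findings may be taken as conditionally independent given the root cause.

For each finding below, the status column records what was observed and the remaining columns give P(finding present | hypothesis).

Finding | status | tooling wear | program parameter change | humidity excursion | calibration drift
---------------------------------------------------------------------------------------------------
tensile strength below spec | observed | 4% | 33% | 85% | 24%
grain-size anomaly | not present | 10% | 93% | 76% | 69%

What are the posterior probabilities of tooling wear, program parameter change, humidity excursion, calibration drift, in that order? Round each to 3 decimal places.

0.202, 0.057, 0.632, 0.109

Multiply each prior by the joint likelihood of the evidence pattern (using 1 − P(present | H) for each absent finding):
  tooling wear: 0.445 × 0.04 × (1 − 0.10) = 0.01602
  program parameter change: 0.194 × 0.33 × (1 − 0.93) = 0.0044814
  humidity excursion: 0.245 × 0.85 × (1 − 0.76) = 0.04998
  calibration drift: 0.116 × 0.24 × (1 − 0.69) = 0.0086304
Marginal likelihood of the evidence = 0.079112.
P(tooling wear | evidence) = 0.01602 / 0.079112 ≈ 0.202
P(program parameter change | evidence) = 0.0044814 / 0.079112 ≈ 0.057
P(humidity excursion | evidence) = 0.04998 / 0.079112 ≈ 0.632
P(calibration drift | evidence) = 0.0086304 / 0.079112 ≈ 0.109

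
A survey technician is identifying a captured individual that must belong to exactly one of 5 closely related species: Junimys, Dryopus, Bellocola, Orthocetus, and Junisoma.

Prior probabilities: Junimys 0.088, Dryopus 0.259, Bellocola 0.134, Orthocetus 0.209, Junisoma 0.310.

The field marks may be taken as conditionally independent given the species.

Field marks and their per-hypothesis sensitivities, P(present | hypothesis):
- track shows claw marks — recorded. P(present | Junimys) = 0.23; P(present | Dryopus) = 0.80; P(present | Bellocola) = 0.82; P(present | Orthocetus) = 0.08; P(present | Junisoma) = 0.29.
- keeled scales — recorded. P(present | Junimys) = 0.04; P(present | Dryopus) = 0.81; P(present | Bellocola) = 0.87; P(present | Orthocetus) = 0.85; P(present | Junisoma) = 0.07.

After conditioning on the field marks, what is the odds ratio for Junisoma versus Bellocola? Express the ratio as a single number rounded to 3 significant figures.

0.0658

Posterior odds equal prior odds times the likelihood ratio; only the two competing hypotheses matter.
  Junisoma: 0.310 × 0.29 × 0.07 = 0.006293
  Bellocola: 0.134 × 0.82 × 0.87 = 0.095596
Odds(Junisoma : Bellocola) = 0.006293 / 0.095596 ≈ 0.0658.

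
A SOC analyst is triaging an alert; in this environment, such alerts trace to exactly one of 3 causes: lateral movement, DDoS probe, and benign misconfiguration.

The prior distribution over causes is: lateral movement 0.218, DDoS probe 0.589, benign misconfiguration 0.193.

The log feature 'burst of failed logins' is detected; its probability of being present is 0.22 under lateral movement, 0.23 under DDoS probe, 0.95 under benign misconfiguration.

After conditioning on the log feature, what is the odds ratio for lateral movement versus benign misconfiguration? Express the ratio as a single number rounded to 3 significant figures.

Posterior odds equal prior odds times the likelihood ratio; only the two competing hypotheses matter.
  lateral movement: 0.218 × 0.22 = 0.04796
  benign misconfiguration: 0.193 × 0.95 = 0.18335
Posterior odds = 0.04796 / 0.18335 ≈ 0.262.

0.262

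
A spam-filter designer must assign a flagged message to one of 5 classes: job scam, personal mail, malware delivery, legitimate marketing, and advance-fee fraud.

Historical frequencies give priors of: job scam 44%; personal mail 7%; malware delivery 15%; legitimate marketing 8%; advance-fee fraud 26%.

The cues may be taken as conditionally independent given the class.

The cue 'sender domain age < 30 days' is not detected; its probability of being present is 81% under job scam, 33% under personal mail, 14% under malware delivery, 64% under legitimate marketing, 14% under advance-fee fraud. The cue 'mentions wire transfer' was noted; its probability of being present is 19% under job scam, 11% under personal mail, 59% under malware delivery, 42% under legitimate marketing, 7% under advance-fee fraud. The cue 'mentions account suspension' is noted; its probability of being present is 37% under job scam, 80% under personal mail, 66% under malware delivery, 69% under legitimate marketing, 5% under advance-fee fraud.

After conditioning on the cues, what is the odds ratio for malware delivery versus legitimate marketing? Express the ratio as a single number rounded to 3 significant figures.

The normalizing constant cancels in an odds ratio, so compute prior × likelihood for the two hypotheses only (using 1 − P(present | H) for each absent cue):
  malware delivery: 0.15 × (1 − 0.14) × 0.59 × 0.66 = 0.050233
  legitimate marketing: 0.08 × (1 − 0.64) × 0.42 × 0.69 = 0.0083462
Odds(malware delivery : legitimate marketing) = 0.050233 / 0.0083462 ≈ 6.02.

6.02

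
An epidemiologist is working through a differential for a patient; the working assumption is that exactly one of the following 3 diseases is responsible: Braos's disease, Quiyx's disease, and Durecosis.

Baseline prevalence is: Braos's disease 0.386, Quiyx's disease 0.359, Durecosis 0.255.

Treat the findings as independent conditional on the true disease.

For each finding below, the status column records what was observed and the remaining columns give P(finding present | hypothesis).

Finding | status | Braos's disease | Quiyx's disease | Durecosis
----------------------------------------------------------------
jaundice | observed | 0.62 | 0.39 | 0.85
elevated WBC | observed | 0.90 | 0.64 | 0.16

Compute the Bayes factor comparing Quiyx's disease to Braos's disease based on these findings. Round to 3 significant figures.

The Bayes factor is the ratio of the joint likelihoods of the evidence pattern under the two hypotheses.
  Quiyx's disease: 0.39 × 0.64 = 0.2496
  Braos's disease: 0.62 × 0.90 = 0.558
Bayes factor = 0.2496 / 0.558 ≈ 0.447

0.447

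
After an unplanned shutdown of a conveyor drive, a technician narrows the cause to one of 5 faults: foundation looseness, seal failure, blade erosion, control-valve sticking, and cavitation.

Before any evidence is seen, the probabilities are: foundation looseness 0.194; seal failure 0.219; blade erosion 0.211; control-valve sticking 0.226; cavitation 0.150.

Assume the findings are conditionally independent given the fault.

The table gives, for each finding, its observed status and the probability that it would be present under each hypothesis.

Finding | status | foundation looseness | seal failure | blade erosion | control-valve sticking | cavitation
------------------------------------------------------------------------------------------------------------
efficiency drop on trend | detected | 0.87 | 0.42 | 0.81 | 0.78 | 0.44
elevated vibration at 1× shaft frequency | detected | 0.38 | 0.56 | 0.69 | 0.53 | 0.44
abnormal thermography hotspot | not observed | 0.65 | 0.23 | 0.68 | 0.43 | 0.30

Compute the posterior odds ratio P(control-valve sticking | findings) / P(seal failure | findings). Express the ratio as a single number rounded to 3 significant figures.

The normalizing constant cancels in an odds ratio, so compute prior × likelihood for the two hypotheses only (using 1 − P(present | H) for each absent finding):
  control-valve sticking: 0.226 × 0.78 × 0.53 × (1 − 0.43) = 0.053254
  seal failure: 0.219 × 0.42 × 0.56 × (1 − 0.23) = 0.039662
Posterior odds = 0.053254 / 0.039662 ≈ 1.34.

1.34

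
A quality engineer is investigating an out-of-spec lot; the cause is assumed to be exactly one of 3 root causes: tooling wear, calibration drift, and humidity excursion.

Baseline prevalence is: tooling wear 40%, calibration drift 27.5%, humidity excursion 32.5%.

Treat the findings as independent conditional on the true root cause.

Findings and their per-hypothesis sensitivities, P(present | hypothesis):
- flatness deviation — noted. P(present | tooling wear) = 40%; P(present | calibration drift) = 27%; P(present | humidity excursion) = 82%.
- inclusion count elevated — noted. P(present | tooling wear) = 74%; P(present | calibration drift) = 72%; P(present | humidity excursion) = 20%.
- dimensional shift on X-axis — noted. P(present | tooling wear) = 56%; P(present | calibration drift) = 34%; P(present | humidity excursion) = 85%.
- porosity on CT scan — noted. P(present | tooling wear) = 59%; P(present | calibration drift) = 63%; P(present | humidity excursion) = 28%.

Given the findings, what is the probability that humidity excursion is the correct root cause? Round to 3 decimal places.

By Bayes' rule with conditional independence, the unnormalized weight for each hypothesis is prior × ∏ likelihoods:
  tooling wear: 0.400 × 0.40 × 0.74 × 0.56 × 0.59 = 0.039119
  calibration drift: 0.275 × 0.27 × 0.72 × 0.34 × 0.63 = 0.011451
  humidity excursion: 0.325 × 0.82 × 0.20 × 0.85 × 0.28 = 0.012685
Normalizing constant Z = 0.039119 + 0.011451 + 0.012685 = 0.063256.
P(humidity excursion | evidence) = 0.012685 / 0.063256 ≈ 0.201.

0.201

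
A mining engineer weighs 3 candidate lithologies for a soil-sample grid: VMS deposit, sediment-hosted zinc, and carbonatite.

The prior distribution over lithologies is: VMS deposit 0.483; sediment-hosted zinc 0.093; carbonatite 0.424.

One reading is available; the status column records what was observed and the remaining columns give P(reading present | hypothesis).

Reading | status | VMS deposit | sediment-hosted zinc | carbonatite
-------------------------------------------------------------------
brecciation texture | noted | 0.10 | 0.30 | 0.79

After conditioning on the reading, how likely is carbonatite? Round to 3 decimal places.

By Bayes' rule, the unnormalized weight for each hypothesis is prior × likelihood:
  VMS deposit: 0.483 × 0.10 = 0.0483
  sediment-hosted zinc: 0.093 × 0.30 = 0.0279
  carbonatite: 0.424 × 0.79 = 0.33496
The unnormalized weights sum to 0.41116.
P(carbonatite | evidence) = 0.33496 / 0.41116 ≈ 0.815.

0.815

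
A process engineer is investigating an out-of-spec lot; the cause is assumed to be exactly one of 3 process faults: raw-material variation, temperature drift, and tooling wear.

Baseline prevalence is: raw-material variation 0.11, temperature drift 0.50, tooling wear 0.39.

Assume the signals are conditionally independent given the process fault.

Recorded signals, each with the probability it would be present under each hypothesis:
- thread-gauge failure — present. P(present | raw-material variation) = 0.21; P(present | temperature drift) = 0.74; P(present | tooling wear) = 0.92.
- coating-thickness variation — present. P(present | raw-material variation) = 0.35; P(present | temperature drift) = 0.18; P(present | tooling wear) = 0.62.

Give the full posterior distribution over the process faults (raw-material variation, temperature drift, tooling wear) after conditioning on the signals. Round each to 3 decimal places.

0.027, 0.224, 0.749

By Bayes' rule with conditional independence, the unnormalized weight for each hypothesis is prior × ∏ likelihoods:
  raw-material variation: 0.11 × 0.21 × 0.35 = 0.008085
  temperature drift: 0.50 × 0.74 × 0.18 = 0.0666
  tooling wear: 0.39 × 0.92 × 0.62 = 0.22246
Normalizing constant Z = 0.008085 + 0.0666 + 0.22246 = 0.29714.
P(raw-material variation | evidence) = 0.008085 / 0.29714 ≈ 0.027
P(temperature drift | evidence) = 0.0666 / 0.29714 ≈ 0.224
P(tooling wear | evidence) = 0.22246 / 0.29714 ≈ 0.749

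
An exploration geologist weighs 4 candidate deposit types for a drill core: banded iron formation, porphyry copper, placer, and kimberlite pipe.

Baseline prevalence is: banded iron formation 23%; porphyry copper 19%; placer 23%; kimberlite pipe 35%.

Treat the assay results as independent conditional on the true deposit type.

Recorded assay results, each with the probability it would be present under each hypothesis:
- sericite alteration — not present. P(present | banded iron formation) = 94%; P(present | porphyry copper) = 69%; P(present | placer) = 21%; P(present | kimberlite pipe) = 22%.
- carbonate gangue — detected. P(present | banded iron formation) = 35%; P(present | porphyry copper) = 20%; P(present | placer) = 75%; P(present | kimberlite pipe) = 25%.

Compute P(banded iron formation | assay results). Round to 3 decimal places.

For each hypothesis, the unnormalized posterior weight is prior × product of the assay result likelihoods (using 1 − P(present | H) for each absent assay result):
  banded iron formation: 0.23 × (1 − 0.94) × 0.35 = 0.00483
  porphyry copper: 0.19 × (1 − 0.69) × 0.20 = 0.01178
  placer: 0.23 × (1 − 0.21) × 0.75 = 0.13628
  kimberlite pipe: 0.35 × (1 − 0.22) × 0.25 = 0.06825
Normalizing constant Z = 0.00483 + 0.01178 + 0.13628 + 0.06825 = 0.22114.
P(banded iron formation | evidence) = 0.00483 / 0.22114 ≈ 0.022.

0.022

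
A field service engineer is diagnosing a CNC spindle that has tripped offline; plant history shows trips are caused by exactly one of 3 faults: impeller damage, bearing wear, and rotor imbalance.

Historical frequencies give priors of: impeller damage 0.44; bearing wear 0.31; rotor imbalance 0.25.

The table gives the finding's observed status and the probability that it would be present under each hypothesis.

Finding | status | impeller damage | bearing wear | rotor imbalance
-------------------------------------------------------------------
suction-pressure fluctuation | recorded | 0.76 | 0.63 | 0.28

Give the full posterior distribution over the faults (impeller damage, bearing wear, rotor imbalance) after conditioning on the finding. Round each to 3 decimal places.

Multiply each prior by the likelihood of the finding:
  impeller damage: 0.44 × 0.76 = 0.3344
  bearing wear: 0.31 × 0.63 = 0.1953
  rotor imbalance: 0.25 × 0.28 = 0.07
The unnormalized weights sum to 0.5997.
P(impeller damage | evidence) = 0.3344 / 0.5997 ≈ 0.558
P(bearing wear | evidence) = 0.1953 / 0.5997 ≈ 0.326
P(rotor imbalance | evidence) = 0.07 / 0.5997 ≈ 0.117

0.558, 0.326, 0.117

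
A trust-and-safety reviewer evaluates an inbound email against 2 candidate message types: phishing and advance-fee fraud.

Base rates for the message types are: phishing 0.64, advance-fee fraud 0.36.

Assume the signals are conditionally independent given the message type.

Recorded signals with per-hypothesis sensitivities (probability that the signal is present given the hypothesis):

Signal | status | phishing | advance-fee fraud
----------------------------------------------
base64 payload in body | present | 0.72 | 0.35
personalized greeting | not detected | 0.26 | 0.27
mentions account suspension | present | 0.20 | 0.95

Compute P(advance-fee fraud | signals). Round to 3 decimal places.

By Bayes' rule with conditional independence, the unnormalized weight for each hypothesis is prior × ∏ likelihoods (using 1 − P(present | H) for each absent signal):
  phishing: 0.64 × 0.72 × (1 − 0.26) × 0.20 = 0.068198
  advance-fee fraud: 0.36 × 0.35 × (1 − 0.27) × 0.95 = 0.087381
Normalizing constant Z = 0.068198 + 0.087381 = 0.15558.
P(advance-fee fraud | evidence) = 0.087381 / 0.15558 ≈ 0.562.

0.562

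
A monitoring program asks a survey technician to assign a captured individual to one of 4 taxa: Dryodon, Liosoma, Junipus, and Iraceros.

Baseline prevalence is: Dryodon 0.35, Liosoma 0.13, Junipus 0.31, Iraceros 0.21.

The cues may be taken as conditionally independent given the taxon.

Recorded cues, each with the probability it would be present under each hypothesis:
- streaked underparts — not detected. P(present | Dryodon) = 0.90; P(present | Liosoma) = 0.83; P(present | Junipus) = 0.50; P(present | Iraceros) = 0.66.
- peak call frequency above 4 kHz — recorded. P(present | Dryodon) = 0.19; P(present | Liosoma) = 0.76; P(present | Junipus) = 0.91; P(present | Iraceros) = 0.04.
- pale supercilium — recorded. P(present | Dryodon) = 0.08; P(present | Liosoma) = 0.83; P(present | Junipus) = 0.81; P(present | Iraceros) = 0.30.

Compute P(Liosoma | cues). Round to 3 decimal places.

0.108

For each hypothesis, the unnormalized posterior weight is prior × product of the cue likelihoods (using 1 − P(present | H) for each absent cue):
  Dryodon: 0.35 × (1 − 0.90) × 0.19 × 0.08 = 0.000532
  Liosoma: 0.13 × (1 − 0.83) × 0.76 × 0.83 = 0.013941
  Junipus: 0.31 × (1 − 0.50) × 0.91 × 0.81 = 0.11425
  Iraceros: 0.21 × (1 − 0.66) × 0.04 × 0.30 = 0.0008568
Normalizing constant Z = 0.000532 + 0.013941 + 0.11425 + 0.0008568 = 0.12958.
P(Liosoma | evidence) = 0.013941 / 0.12958 ≈ 0.108.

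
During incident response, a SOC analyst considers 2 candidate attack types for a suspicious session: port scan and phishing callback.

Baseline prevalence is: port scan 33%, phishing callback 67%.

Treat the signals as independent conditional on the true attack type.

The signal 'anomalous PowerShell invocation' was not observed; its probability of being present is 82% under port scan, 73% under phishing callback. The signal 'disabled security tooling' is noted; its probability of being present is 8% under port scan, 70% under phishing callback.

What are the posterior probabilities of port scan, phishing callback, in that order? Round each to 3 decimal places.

Multiply each prior by the joint likelihood of the signal pattern (using 1 − P(present | H) for each absent signal):
  port scan: 0.33 × (1 − 0.82) × 0.08 = 0.004752
  phishing callback: 0.67 × (1 − 0.73) × 0.70 = 0.12663
The unnormalized weights sum to 0.13138.
P(port scan | evidence) = 0.004752 / 0.13138 ≈ 0.036
P(phishing callback | evidence) = 0.12663 / 0.13138 ≈ 0.964

0.036, 0.964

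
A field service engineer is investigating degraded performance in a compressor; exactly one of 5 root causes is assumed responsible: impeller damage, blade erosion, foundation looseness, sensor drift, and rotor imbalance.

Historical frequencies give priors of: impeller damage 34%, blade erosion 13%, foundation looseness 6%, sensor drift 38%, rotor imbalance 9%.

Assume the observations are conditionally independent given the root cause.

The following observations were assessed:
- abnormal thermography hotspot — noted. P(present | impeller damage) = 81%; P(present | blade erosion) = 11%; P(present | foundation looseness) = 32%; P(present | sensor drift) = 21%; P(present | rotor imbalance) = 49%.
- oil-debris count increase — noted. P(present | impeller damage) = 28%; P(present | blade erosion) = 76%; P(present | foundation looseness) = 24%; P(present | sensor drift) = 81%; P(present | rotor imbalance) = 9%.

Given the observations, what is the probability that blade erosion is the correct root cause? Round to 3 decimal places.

0.067

By Bayes' rule with conditional independence, the unnormalized weight for each hypothesis is prior × ∏ likelihoods:
  impeller damage: 0.34 × 0.81 × 0.28 = 0.077112
  blade erosion: 0.13 × 0.11 × 0.76 = 0.010868
  foundation looseness: 0.06 × 0.32 × 0.24 = 0.004608
  sensor drift: 0.38 × 0.21 × 0.81 = 0.064638
  rotor imbalance: 0.09 × 0.49 × 0.09 = 0.003969
Normalizing constant Z = 0.077112 + 0.010868 + 0.004608 + 0.064638 + 0.003969 = 0.1612.
P(blade erosion | evidence) = 0.010868 / 0.1612 ≈ 0.067.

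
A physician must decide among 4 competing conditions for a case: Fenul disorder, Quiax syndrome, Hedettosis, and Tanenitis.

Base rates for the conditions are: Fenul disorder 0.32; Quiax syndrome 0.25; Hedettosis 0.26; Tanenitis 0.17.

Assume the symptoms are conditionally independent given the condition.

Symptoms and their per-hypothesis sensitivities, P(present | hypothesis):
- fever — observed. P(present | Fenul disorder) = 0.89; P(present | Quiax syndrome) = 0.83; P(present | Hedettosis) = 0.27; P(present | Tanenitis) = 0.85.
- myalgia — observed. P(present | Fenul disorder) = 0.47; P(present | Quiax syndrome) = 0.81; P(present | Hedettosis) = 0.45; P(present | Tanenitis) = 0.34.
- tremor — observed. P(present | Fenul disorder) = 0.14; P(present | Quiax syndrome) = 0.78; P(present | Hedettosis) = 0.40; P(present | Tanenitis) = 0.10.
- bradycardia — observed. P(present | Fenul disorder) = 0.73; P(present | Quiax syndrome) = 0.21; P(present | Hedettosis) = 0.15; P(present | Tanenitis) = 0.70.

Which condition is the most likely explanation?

Quiax syndrome

For each hypothesis, the unnormalized posterior weight is prior × product of the symptom likelihoods:
  Fenul disorder: 0.32 × 0.89 × 0.47 × 0.14 × 0.73 = 0.01368
  Quiax syndrome: 0.25 × 0.83 × 0.81 × 0.78 × 0.21 = 0.027531
  Hedettosis: 0.26 × 0.27 × 0.45 × 0.40 × 0.15 = 0.0018954
  Tanenitis: 0.17 × 0.85 × 0.34 × 0.10 × 0.70 = 0.0034391
Marginal likelihood of the evidence = 0.046545.
P(Fenul disorder | evidence) ≈ 0.01368 / 0.046545 ≈ 0.294
P(Quiax syndrome | evidence) ≈ 0.027531 / 0.046545 ≈ 0.591
P(Hedettosis | evidence) ≈ 0.0018954 / 0.046545 ≈ 0.041
P(Tanenitis | evidence) ≈ 0.0034391 / 0.046545 ≈ 0.074
The largest is 0.591, so Quiax syndrome is most probable.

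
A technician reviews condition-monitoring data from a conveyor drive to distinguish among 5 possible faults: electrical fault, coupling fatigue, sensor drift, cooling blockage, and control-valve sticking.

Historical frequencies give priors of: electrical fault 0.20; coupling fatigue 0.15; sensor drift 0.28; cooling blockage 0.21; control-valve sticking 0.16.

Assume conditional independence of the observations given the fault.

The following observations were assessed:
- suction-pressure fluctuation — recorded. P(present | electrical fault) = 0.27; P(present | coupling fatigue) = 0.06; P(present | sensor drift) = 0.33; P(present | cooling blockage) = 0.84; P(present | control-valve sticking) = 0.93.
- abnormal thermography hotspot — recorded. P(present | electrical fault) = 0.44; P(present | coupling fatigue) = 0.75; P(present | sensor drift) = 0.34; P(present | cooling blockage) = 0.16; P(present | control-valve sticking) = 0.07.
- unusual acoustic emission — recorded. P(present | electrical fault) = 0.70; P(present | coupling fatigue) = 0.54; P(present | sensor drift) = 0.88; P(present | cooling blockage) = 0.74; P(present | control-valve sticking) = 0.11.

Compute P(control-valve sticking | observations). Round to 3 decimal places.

For each hypothesis, the unnormalized posterior weight is prior × product of the observation likelihoods:
  electrical fault: 0.20 × 0.27 × 0.44 × 0.70 = 0.016632
  coupling fatigue: 0.15 × 0.06 × 0.75 × 0.54 = 0.003645
  sensor drift: 0.28 × 0.33 × 0.34 × 0.88 = 0.027646
  cooling blockage: 0.21 × 0.84 × 0.16 × 0.74 = 0.020886
  control-valve sticking: 0.16 × 0.93 × 0.07 × 0.11 = 0.0011458
The unnormalized weights sum to 0.069955.
P(control-valve sticking | evidence) = 0.0011458 / 0.069955 ≈ 0.016.

0.016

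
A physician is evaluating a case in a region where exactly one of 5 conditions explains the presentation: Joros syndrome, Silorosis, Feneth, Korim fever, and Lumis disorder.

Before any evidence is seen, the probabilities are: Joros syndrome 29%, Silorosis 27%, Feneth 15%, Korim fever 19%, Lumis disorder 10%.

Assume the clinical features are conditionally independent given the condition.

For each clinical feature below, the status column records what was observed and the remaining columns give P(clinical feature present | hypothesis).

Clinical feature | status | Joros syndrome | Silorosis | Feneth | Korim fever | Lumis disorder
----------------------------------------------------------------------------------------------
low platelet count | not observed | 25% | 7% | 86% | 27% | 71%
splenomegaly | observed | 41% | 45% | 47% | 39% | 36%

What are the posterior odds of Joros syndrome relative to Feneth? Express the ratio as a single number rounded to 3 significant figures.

Unnormalized posterior weight (prior times the clinical feature likelihoods) for each of the two hypotheses (using 1 − P(present | H) for each absent clinical feature):
  Joros syndrome: 0.29 × (1 − 0.25) × 0.41 = 0.089175
  Feneth: 0.15 × (1 − 0.86) × 0.47 = 0.00987
Odds(Joros syndrome : Feneth) = 0.089175 / 0.00987 ≈ 9.03.

9.03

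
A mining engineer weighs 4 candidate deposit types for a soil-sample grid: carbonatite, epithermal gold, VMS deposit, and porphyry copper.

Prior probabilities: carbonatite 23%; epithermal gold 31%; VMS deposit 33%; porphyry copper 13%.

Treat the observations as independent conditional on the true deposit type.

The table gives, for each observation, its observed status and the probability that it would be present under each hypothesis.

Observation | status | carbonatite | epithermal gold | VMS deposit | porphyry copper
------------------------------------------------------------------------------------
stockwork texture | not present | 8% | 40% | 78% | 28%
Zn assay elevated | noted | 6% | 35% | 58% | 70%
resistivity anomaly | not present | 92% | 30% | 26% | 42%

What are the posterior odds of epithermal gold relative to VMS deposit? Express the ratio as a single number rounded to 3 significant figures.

1.46

The normalizing constant cancels in an odds ratio, so compute prior × likelihood for the two hypotheses only (using 1 − P(present | H) for each absent observation):
  epithermal gold: 0.31 × (1 − 0.40) × 0.35 × (1 − 0.30) = 0.04557
  VMS deposit: 0.33 × (1 − 0.78) × 0.58 × (1 − 0.26) = 0.03116
Odds(epithermal gold : VMS deposit) = 0.04557 / 0.03116 ≈ 1.46.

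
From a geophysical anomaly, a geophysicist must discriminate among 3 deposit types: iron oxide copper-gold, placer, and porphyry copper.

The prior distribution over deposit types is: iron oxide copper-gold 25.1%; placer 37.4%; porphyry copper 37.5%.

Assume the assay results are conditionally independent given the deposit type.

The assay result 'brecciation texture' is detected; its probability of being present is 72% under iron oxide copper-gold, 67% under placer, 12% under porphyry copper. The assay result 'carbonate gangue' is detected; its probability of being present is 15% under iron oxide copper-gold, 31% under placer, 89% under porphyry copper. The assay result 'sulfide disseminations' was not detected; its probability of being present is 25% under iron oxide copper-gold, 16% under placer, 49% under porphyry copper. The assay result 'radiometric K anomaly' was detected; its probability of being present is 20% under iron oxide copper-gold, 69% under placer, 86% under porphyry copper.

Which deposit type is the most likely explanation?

For each hypothesis, the unnormalized posterior weight is prior × product of the assay result likelihoods (using 1 − P(present | H) for each absent assay result):
  iron oxide copper-gold: 0.251 × 0.72 × 0.15 × (1 − 0.25) × 0.20 = 0.0040662
  placer: 0.374 × 0.67 × 0.31 × (1 − 0.16) × 0.69 = 0.045023
  porphyry copper: 0.375 × 0.12 × 0.89 × (1 − 0.49) × 0.86 = 0.017566
The unnormalized weights sum to 0.066655.
P(iron oxide copper-gold | evidence) ≈ 0.0040662 / 0.066655 ≈ 0.061
P(placer | evidence) ≈ 0.045023 / 0.066655 ≈ 0.675
P(porphyry copper | evidence) ≈ 0.017566 / 0.066655 ≈ 0.264
The largest is 0.675, so placer is most probable.

placer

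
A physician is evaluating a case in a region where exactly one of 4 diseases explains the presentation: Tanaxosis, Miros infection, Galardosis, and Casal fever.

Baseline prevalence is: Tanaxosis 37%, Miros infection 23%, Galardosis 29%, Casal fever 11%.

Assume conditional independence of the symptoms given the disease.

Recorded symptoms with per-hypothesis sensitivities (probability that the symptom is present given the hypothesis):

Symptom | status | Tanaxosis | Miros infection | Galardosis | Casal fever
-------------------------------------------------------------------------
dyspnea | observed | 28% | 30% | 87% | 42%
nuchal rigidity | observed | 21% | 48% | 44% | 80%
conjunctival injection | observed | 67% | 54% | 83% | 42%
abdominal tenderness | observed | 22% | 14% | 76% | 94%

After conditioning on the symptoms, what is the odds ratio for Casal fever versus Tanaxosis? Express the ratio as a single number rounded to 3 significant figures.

4.55

Unnormalized posterior weight (prior times the symptom likelihoods) for each of the two hypotheses:
  Casal fever: 0.11 × 0.42 × 0.80 × 0.42 × 0.94 = 0.014592
  Tanaxosis: 0.37 × 0.28 × 0.21 × 0.67 × 0.22 = 0.0032068
Posterior odds = 0.014592 / 0.0032068 ≈ 4.55.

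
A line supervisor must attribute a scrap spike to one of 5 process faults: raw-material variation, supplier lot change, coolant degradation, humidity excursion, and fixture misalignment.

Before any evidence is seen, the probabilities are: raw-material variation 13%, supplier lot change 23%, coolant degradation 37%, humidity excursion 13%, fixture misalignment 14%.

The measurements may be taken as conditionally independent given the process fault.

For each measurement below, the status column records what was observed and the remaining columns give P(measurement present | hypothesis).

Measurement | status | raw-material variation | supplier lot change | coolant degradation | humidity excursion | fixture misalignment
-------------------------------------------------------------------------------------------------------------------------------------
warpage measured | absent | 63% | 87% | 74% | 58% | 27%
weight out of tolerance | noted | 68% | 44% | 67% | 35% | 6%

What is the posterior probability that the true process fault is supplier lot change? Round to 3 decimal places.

0.097

For each hypothesis, the unnormalized posterior weight is prior × product of the measurement likelihoods (using 1 − P(present | H) for each absent measurement):
  raw-material variation: 0.13 × (1 − 0.63) × 0.68 = 0.032708
  supplier lot change: 0.23 × (1 − 0.87) × 0.44 = 0.013156
  coolant degradation: 0.37 × (1 − 0.74) × 0.67 = 0.064454
  humidity excursion: 0.13 × (1 − 0.58) × 0.35 = 0.01911
  fixture misalignment: 0.14 × (1 − 0.27) × 0.06 = 0.006132
Normalizing constant Z = 0.032708 + 0.013156 + 0.064454 + 0.01911 + 0.006132 = 0.13556.
P(supplier lot change | evidence) = 0.013156 / 0.13556 ≈ 0.097.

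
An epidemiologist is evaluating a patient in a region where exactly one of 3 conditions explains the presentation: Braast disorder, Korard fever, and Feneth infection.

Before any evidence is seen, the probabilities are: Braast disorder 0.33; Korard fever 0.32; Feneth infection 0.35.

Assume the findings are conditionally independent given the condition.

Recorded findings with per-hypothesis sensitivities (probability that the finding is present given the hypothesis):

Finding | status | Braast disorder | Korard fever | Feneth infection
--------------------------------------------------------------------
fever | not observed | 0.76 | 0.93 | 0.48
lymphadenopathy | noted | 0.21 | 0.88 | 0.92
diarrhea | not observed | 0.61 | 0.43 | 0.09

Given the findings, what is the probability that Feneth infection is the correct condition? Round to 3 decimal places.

0.896

By Bayes' rule with conditional independence, the unnormalized weight for each hypothesis is prior × ∏ likelihoods (using 1 − P(present | H) for each absent finding):
  Braast disorder: 0.33 × (1 − 0.76) × 0.21 × (1 − 0.61) = 0.0064865
  Korard fever: 0.32 × (1 − 0.93) × 0.88 × (1 − 0.43) = 0.011236
  Feneth infection: 0.35 × (1 − 0.48) × 0.92 × (1 − 0.09) = 0.15237
Marginal likelihood of the evidence = 0.17009.
P(Feneth infection | evidence) = 0.15237 / 0.17009 ≈ 0.896.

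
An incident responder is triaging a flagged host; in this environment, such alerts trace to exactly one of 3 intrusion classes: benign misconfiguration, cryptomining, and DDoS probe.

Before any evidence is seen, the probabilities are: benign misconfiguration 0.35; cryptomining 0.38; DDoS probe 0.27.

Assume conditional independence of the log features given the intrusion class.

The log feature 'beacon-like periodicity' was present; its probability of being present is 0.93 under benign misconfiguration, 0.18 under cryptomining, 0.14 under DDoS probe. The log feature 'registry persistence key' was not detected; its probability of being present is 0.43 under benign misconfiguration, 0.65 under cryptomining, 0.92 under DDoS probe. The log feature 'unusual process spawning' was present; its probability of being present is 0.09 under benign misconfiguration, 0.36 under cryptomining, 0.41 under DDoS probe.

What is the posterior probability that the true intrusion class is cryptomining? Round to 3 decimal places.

Multiply each prior by the joint likelihood of the log feature pattern (using 1 − P(present | H) for each absent log feature):
  benign misconfiguration: 0.35 × 0.93 × (1 − 0.43) × 0.09 = 0.016698
  cryptomining: 0.38 × 0.18 × (1 − 0.65) × 0.36 = 0.0086184
  DDoS probe: 0.27 × 0.14 × (1 − 0.92) × 0.41 = 0.0012398
The unnormalized weights sum to 0.026556.
P(cryptomining | evidence) = 0.0086184 / 0.026556 ≈ 0.325.

0.325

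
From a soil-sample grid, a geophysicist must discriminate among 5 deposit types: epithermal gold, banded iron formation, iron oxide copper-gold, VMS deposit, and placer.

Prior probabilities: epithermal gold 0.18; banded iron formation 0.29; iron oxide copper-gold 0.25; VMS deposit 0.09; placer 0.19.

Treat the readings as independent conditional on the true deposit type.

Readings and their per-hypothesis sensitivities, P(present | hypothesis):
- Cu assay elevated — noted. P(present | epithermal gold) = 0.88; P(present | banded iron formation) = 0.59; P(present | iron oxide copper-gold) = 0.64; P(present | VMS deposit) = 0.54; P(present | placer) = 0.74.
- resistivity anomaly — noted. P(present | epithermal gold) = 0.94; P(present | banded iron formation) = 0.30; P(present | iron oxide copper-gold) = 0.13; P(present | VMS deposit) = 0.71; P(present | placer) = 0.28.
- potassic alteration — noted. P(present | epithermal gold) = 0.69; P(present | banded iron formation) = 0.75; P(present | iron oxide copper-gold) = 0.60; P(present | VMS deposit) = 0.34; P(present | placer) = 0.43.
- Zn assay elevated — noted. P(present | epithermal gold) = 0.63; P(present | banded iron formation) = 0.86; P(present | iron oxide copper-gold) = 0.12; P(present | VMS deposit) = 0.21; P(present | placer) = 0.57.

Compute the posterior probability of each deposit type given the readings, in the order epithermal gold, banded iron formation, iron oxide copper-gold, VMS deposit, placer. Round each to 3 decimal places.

By Bayes' rule with conditional independence, the unnormalized weight for each hypothesis is prior × ∏ likelihoods:
  epithermal gold: 0.18 × 0.88 × 0.94 × 0.69 × 0.63 = 0.064725
  banded iron formation: 0.29 × 0.59 × 0.30 × 0.75 × 0.86 = 0.033108
  iron oxide copper-gold: 0.25 × 0.64 × 0.13 × 0.60 × 0.12 = 0.0014976
  VMS deposit: 0.09 × 0.54 × 0.71 × 0.34 × 0.21 = 0.0024637
  placer: 0.19 × 0.74 × 0.28 × 0.43 × 0.57 = 0.0096491
The unnormalized weights sum to 0.11144.
P(epithermal gold | evidence) = 0.064725 / 0.11144 ≈ 0.581
P(banded iron formation | evidence) = 0.033108 / 0.11144 ≈ 0.297
P(iron oxide copper-gold | evidence) = 0.0014976 / 0.11144 ≈ 0.013
P(VMS deposit | evidence) = 0.0024637 / 0.11144 ≈ 0.022
P(placer | evidence) = 0.0096491 / 0.11144 ≈ 0.087

0.581, 0.297, 0.013, 0.022, 0.087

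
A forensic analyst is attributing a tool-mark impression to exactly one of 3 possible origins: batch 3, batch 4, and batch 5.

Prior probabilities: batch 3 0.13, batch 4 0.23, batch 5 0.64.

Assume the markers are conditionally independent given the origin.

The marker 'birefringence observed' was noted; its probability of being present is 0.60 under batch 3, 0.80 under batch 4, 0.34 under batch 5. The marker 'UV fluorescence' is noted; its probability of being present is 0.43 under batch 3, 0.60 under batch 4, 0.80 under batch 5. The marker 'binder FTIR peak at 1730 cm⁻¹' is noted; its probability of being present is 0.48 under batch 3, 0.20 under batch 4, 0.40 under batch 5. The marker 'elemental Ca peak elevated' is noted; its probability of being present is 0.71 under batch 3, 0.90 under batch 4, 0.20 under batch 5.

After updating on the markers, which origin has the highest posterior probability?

By Bayes' rule with conditional independence, the unnormalized weight for each hypothesis is prior × ∏ likelihoods:
  batch 3: 0.13 × 0.60 × 0.43 × 0.48 × 0.71 = 0.01143
  batch 4: 0.23 × 0.80 × 0.60 × 0.20 × 0.90 = 0.019872
  batch 5: 0.64 × 0.34 × 0.80 × 0.40 × 0.20 = 0.013926
Marginal likelihood of the evidence = 0.045229.
P(batch 3 | evidence) ≈ 0.01143 / 0.045229 ≈ 0.253
P(batch 4 | evidence) ≈ 0.019872 / 0.045229 ≈ 0.439
P(batch 5 | evidence) ≈ 0.013926 / 0.045229 ≈ 0.308
The largest is 0.439, so batch 4 is most probable.

batch 4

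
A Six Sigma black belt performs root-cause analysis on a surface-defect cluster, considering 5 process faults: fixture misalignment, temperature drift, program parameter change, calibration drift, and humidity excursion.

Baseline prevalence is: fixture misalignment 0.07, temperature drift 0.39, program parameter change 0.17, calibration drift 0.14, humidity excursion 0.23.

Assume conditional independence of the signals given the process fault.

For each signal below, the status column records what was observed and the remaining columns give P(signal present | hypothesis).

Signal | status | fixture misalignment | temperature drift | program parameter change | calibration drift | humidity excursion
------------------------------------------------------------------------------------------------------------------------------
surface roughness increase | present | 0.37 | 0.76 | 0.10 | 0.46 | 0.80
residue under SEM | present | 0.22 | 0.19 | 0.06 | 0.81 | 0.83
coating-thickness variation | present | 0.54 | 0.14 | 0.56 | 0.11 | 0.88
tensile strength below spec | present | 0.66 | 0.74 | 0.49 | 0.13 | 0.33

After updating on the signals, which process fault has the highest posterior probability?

By Bayes' rule with conditional independence, the unnormalized weight for each hypothesis is prior × ∏ likelihoods:
  fixture misalignment: 0.07 × 0.37 × 0.22 × 0.54 × 0.66 = 0.0020308
  temperature drift: 0.39 × 0.76 × 0.19 × 0.14 × 0.74 = 0.0058343
  program parameter change: 0.17 × 0.10 × 0.06 × 0.56 × 0.49 = 0.00027989
  calibration drift: 0.14 × 0.46 × 0.81 × 0.11 × 0.13 = 0.00074595
  humidity excursion: 0.23 × 0.80 × 0.83 × 0.88 × 0.33 = 0.04435
Marginal likelihood of the evidence = 0.053241.
P(fixture misalignment | evidence) ≈ 0.0020308 / 0.053241 ≈ 0.038
P(temperature drift | evidence) ≈ 0.0058343 / 0.053241 ≈ 0.110
P(program parameter change | evidence) ≈ 0.00027989 / 0.053241 ≈ 0.005
P(calibration drift | evidence) ≈ 0.00074595 / 0.053241 ≈ 0.014
P(humidity excursion | evidence) ≈ 0.04435 / 0.053241 ≈ 0.833
The largest is 0.833, so humidity excursion is most probable.

humidity excursion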